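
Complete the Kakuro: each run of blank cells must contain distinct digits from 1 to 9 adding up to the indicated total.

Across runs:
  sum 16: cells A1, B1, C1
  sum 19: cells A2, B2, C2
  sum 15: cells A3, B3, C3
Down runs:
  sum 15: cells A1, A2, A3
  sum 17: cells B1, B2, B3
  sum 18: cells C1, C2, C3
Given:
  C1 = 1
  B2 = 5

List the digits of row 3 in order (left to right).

Given what's placed, C2 must be 8 to fit the 19 across and 18 down.
C3 = 18 − 9 = 9 completes the 18 down.
A2 = 19 − 13 = 6 completes the 19 across.
Given what's placed, B3 must be 4 to fit the 15 across and 17 down.
B1 = 17 − 9 = 8 completes the 17 down.
A3 = 15 − 13 = 2 completes the 15 across.
A1 = 16 − 9 = 7 completes the 16 across.

2 4 9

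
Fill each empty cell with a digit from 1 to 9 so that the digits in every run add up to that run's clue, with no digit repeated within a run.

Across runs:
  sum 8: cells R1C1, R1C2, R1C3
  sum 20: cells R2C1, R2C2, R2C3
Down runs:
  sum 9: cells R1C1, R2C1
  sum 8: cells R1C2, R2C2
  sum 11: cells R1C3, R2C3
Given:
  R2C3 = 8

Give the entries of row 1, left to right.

4 1 3

R1C3 = 11 − 8 = 3 completes the 11 down.
R1C2 = 1: the only remaining digit allowed by both the 8 across and the 8 down.
R2C2 = 8 − 1 = 7 completes the 8 down.
R1C1 = 8 − 4 = 4 completes the 8 across.
R2C1 = 20 − 15 = 5 completes the 20 across.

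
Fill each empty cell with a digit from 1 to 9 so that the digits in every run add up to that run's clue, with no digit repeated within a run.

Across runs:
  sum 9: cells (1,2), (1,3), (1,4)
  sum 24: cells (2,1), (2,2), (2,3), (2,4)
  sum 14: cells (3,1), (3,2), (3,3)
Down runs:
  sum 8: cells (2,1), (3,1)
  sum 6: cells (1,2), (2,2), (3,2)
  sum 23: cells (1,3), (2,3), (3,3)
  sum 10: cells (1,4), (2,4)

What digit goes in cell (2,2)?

6 in 3 cells must be {1,2,3}; 23 in 3 cells must be {6,8,9}.
Only 6 fits (1,3) under both its across sum 9 and down sum 23.
Nothing is forced directly, so branch on (1,2), whose candidates are 1 or 2. If (1,2) = 1: that forces (1,4) = 2, (2,4) = 8, (2,3) = 9, (3,3) = 8, (3,2) = 2 (and 1 more), after which (3,1) would have to be in {4} for the 14 across but in {1,2,3,5,6,7} for the 8 down — contradiction. So (1,2) = 2.
(1,4) = 9 − 8 = 1 completes the 9 across.
(2,4) = 10 − 1 = 9 completes the 10 down.
(2,3) = 8: the only remaining digit allowed by both the 24 across and the 23 down.
(3,3) = 23 − 14 = 9 completes the 23 down.
Nothing is forced directly, so branch on (2,2), whose candidates are 1 or 3. If (2,2) = 3: then (2,1) would have to be in {4} for the 24 across but in {1,2,3,5,6,7} for the 8 down — contradiction. So (2,2) = 1.

1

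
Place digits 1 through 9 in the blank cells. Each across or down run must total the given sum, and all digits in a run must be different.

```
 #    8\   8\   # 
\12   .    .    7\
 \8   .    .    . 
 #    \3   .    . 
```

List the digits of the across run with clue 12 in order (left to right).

7, 5

3 in 2 cells must be {1,2}.
Nothing is forced directly, so branch on R3C3, whose candidates are 1 or 2. If R3C3 = 1: then R2C3 would have to be in {1,2,3,4,5} for the 8 across but in {6} for the 7 down — contradiction. So R3C3 = 2.
R2C3 = 7 − 2 = 5 completes the 7 down.
R3C2 = 3 − 2 = 1 completes the 3 across.
R2C2 = 2: the only remaining digit allowed by both the 8 across and the 8 down.
R1C2 = 8 − 3 = 5 completes the 8 down.
R2C1 = 8 − 7 = 1 completes the 8 across.
R1C1 = 12 − 5 = 7 completes the 12 across.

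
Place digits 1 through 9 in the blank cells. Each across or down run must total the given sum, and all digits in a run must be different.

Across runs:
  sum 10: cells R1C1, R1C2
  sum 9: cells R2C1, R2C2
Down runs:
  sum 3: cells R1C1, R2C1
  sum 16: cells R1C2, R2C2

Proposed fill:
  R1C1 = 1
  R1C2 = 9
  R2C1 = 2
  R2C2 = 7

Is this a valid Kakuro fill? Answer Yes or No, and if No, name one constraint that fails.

Yes

Across: 1+9=10; 2+7=9. Down: 1+2=3; 9+7=16. No digit repeats within any run.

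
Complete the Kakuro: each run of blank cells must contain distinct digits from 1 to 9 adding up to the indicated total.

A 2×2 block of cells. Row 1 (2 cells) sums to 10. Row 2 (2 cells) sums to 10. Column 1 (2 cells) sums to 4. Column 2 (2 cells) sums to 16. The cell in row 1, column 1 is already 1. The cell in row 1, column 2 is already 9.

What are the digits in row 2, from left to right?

4 in 2 cells must be {1,3}; 16 in 2 cells must be {7,9}.
(2,1) = 4 − 1 = 3 completes the 4 down.
(2,2) = 10 − 3 = 7 completes the 10 across.

3 7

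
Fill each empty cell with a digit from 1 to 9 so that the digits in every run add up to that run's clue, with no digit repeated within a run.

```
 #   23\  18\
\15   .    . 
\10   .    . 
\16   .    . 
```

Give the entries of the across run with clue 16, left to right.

16 in 2 cells must be {7,9}; 23 in 3 cells must be {6,8,9}.
The 16 across and the 23 down share only 9, so R3C1 = 9.
R3C2 = 16 − 9 = 7 completes the 16 across.
Nothing is forced directly, so branch on R1C1, whose candidates are 6 or 8. If R1C1 = 8: then R1C2 would have to be in {7} for the 15 across but in {2,3,5,6,8,9} for the 18 down — contradiction. So R1C1 = 6.
R1C2 = 15 − 6 = 9 completes the 15 across.
R2C1 = 23 − 15 = 8 completes the 23 down.
R2C2 = 10 − 8 = 2 completes the 10 across.

9 7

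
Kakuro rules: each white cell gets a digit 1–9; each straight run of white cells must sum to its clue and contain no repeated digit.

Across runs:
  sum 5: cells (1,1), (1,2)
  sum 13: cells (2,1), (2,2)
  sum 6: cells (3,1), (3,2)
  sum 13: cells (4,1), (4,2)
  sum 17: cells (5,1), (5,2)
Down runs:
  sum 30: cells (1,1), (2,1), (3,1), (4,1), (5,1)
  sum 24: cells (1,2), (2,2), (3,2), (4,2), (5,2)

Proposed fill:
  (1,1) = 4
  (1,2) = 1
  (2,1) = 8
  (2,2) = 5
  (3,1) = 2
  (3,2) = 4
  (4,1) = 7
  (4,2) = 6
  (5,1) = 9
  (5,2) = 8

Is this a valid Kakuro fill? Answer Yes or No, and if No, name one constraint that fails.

Across: 4+1=5; 8+5=13; 2+4=6; 7+6=13; 9+8=17. Down: 4+8+2+7+9=30; 1+5+4+6+8=24. No digit repeats within any run.

Yes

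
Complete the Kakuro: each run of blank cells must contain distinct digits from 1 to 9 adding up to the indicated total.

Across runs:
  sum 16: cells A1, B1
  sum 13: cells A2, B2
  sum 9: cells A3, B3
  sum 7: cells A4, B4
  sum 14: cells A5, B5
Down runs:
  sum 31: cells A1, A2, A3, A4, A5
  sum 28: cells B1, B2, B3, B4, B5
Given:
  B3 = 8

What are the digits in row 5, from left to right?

8 6

16 in 2 cells must be {7,9}.
A3 = 9 − 8 = 1 completes the 9 across.
Given what's placed, A4 must be 6 to fit the 7 across and 31 down.
B4 = 7 − 6 = 1 completes the 7 across.
No cell is forced outright now. B5 can only be 6 or 9 (the digits allowed by both its 14 across and its 28 down). If B5 = 9: that forces B1 = 7, after which B2 would have to be in {4,5,6,7,8,9} for the 13 across but in {3} for the 28 down — contradiction. So B5 = 6.
Given what's placed, B1 must be 9 to fit the 16 across and 28 down.
B2 = 28 − 24 = 4 completes the 28 down.
A5 = 14 − 6 = 8 completes the 14 across.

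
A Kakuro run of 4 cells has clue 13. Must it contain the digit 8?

Counterexample: {1,2,3,7} sums to 13 without using 8.

No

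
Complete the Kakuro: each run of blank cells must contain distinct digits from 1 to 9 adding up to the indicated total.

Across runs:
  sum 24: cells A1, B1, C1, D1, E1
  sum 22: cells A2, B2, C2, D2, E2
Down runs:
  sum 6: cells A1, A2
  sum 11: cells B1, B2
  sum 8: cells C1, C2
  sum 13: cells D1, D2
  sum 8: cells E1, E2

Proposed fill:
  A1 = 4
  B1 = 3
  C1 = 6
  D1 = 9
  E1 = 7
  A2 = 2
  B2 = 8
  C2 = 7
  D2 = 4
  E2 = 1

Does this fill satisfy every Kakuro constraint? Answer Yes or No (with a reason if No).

No — the across run A1–E1 sums to 29, not 24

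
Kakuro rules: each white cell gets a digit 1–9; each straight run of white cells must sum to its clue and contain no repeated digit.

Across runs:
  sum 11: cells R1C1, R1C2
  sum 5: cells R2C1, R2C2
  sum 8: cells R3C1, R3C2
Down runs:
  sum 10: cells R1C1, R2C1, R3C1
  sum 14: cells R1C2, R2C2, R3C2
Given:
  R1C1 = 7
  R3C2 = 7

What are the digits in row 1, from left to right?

R1C2 = 11 − 7 = 4 completes the 11 across.
R2C2 = 14 − 11 = 3 completes the 14 down.
R3C1 = 8 − 7 = 1 completes the 8 across.
R2C1 = 5 − 3 = 2 completes the 5 across.

7 4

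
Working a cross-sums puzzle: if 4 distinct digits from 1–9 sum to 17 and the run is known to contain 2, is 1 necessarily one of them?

Counterexample: {2,3,4,8} sums to 17 under that restriction without using 1.

No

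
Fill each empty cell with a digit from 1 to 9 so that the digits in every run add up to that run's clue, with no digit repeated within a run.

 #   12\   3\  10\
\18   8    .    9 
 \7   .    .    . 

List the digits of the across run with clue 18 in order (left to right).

8 1 9

7 in 3 cells must be {1,2,4}; 3 in 2 cells must be {1,2}.
R1C2 = 18 − 17 = 1 completes the 18 across.
R2C1 = 12 − 8 = 4 completes the 12 down.
R2C2 = 3 − 1 = 2 completes the 3 down.
R2C3 = 7 − 6 = 1 completes the 7 across.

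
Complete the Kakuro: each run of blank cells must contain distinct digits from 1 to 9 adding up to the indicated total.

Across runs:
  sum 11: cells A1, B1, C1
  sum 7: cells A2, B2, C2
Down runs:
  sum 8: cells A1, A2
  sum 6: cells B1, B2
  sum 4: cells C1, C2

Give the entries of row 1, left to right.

7 in 3 cells must be {1,2,4}; 4 in 2 cells must be {1,3}.
The 7 across and the 4 down share only 1, so C2 = 1.
C1 = 4 − 1 = 3 completes the 4 down.
Given what's placed, A2 must be 2 to fit the 7 across and 8 down.
B2 = 7 − 3 = 4 completes the 7 across.
A1 = 8 − 2 = 6 completes the 8 down.
B1 = 11 − 9 = 2 completes the 11 across.

6 2 3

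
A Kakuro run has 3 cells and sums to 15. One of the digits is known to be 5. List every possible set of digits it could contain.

{1,5,9}; {2,5,8}; {3,5,7}; {4,5,6}

3 distinct digits from 1–9 sum between 6 and 24.
Keeping only sets containing 5.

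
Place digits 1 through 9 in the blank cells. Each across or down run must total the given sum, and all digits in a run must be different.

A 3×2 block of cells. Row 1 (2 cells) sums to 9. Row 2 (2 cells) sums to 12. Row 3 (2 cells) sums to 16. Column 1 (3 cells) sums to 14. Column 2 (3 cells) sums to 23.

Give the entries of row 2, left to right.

16 in 2 cells must be {7,9}; 23 in 3 cells must be {6,8,9}.
The 16 across and the 23 down share only 9, so (3,2) = 9.
Given what's placed, (2,2) must be 8 to fit the 12 across and 23 down.
(3,1) = 16 − 9 = 7 completes the 16 across.
(1,2) = 23 − 17 = 6 completes the 23 down.
(2,1) = 12 − 8 = 4 completes the 12 across.
(1,1) = 9 − 6 = 3 completes the 9 across.

4, 8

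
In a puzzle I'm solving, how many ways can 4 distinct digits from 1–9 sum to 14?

5

4 distinct digits from 1–9 sum between 10 and 30.
Enumerating: {1,2,3,8}, {1,2,4,7}, {1,2,5,6}, {1,3,4,6}, {2,3,4,5}.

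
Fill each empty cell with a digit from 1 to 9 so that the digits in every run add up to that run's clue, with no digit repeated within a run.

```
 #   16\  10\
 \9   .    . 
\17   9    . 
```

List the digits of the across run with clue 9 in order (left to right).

17 in 2 cells must be {8,9}; 16 in 2 cells must be {7,9}.
R1C1 = 16 − 9 = 7 completes the 16 down.
R1C2 = 9 − 7 = 2 completes the 9 across.
R2C2 = 17 − 9 = 8 completes the 17 across.

7 2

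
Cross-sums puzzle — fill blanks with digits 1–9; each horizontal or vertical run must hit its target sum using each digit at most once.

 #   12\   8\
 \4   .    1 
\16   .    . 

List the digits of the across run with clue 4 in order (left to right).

4 in 2 cells must be {1,3}; 16 in 2 cells must be {7,9}.
R1C1 = 4 − 1 = 3 completes the 4 across.
R2C1 = 12 − 3 = 9 completes the 12 down.
R2C2 = 16 − 9 = 7 completes the 16 across.

3, 1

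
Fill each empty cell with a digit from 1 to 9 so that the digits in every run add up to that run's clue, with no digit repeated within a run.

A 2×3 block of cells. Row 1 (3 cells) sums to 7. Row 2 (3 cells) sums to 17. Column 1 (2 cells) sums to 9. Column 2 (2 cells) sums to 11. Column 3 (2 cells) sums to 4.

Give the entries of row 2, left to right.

7 in 3 cells must be {1,2,4}; 4 in 2 cells must be {1,3}.
The 7 across and the 4 down share only 1, so (1,3) = 1.
(2,3) = 4 − 1 = 3 completes the 4 down.
Nothing is forced directly, so branch on (1,1), whose candidates are 2 or 4. If (1,1) = 2: that forces (1,2) = 4, after which (2,1) would have to be in {5,6,8,9} for the 17 across but in {7} for the 9 down — contradiction. So (1,1) = 4.
(1,2) = 7 − 5 = 2 completes the 7 across.
(2,1) = 9 − 4 = 5 completes the 9 down.
(2,2) = 17 − 8 = 9 completes the 17 across.

5, 9, 3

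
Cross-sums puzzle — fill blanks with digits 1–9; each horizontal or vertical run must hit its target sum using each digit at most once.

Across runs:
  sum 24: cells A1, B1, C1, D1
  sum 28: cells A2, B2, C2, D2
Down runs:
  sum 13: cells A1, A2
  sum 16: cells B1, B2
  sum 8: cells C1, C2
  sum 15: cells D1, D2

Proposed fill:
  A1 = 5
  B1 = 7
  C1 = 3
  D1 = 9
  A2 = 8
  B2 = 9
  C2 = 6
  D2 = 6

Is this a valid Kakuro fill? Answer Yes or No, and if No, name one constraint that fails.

No — the across run A2–D2 sums to 29, not 28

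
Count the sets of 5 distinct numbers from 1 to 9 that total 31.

5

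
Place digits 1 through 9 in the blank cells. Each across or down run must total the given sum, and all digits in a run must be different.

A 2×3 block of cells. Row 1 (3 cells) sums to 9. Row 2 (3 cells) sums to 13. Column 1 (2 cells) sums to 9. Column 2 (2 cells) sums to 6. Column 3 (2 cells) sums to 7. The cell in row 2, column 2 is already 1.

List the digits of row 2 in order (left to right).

8 1 4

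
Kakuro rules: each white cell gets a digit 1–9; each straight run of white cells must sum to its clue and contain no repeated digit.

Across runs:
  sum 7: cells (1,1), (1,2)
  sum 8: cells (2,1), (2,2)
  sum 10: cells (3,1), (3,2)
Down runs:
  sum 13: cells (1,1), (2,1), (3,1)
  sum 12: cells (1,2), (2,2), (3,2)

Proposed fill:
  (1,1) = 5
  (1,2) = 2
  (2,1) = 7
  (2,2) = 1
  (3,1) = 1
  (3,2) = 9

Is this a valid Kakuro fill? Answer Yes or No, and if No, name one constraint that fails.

Across: 5+2=7; 7+1=8; 1+9=10. Down: 5+7+1=13; 2+1+9=12. No digit repeats within any run.

Yes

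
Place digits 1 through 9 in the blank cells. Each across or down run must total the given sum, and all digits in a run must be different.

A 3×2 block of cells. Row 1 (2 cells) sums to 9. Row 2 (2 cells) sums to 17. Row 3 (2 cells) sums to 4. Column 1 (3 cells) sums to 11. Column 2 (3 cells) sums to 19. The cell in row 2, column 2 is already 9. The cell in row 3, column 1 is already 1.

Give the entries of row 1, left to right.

17 in 2 cells must be {8,9}; 4 in 2 cells must be {1,3}.
(2,1) = 17 − 9 = 8 completes the 17 across.
(3,2) = 4 − 1 = 3 completes the 4 across.
(1,1) = 11 − 9 = 2 completes the 11 down.
(1,2) = 9 − 2 = 7 completes the 9 across.

2, 7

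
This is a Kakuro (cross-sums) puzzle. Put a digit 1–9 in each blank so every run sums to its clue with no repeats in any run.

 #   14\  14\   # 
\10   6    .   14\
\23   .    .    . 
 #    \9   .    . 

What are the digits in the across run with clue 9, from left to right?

23 in 3 cells must be {6,8,9}.
R1C2 = 10 − 6 = 4 completes the 10 across.
R2C1 = 14 − 6 = 8 completes the 14 down.
R2C2 = 9: the only remaining digit allowed by both the 23 across and the 14 down.
R2C3 = 23 − 17 = 6 completes the 23 across.
R3C2 = 14 − 13 = 1 completes the 14 down.
R3C3 = 9 − 1 = 8 completes the 9 across.

1 8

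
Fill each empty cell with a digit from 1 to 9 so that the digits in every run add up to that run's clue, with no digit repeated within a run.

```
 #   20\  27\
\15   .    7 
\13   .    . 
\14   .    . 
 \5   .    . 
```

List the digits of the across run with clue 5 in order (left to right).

2 3

R1C1 = 15 − 7 = 8 completes the 15 across.
Given what's placed, R4C2 must be 3 to fit the 5 across and 27 down.
R4C1 = 5 − 3 = 2 completes the 5 across.
No cell is forced outright now. R2C2 can only be 8 or 9 (the digits allowed by both its 13 across and its 27 down). If R2C2 = 8: then R2C1 would have to be in {5} for the 13 across but in {1,3,4,6,7,9} for the 20 down — contradiction. So R2C2 = 9.
R2C1 = 13 − 9 = 4 completes the 13 across.
R3C1 = 20 − 14 = 6 completes the 20 down.
R3C2 = 14 − 6 = 8 completes the 14 across.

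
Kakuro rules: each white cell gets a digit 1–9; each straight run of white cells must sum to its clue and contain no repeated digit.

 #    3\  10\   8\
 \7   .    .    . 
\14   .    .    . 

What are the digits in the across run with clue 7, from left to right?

2 4 1

7 in 3 cells must be {1,2,4}; 3 in 2 cells must be {1,2}.
Nothing is forced directly, so branch on R1C1, whose candidates are 1 or 2. If R1C1 = 1: that forces R1C3 = 2, R2C1 = 2, after which R2C3 would have to be in {3,4,5,7,8,9} for the 14 across but in {6} for the 8 down — contradiction. So R1C1 = 2.
Given what's placed, R1C3 must be 1 to fit the 7 across and 8 down.
R2C1 = 3 − 2 = 1 completes the 3 down.
R2C3 = 8 − 1 = 7 completes the 8 down.
R1C2 = 7 − 3 = 4 completes the 7 across.
R2C2 = 14 − 8 = 6 completes the 14 across.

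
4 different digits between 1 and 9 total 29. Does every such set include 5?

The only way to make 29 from 4 distinct digits is {5,7,8,9}, which contains 5.

Yes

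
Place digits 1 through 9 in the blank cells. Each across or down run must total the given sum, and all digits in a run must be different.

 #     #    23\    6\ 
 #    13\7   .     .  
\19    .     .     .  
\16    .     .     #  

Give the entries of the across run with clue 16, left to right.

7, 9

16 in 2 cells must be {7,9}; 23 in 3 cells must be {6,8,9}.
The 7 across and the 23 down share only 6, so R1C2 = 6.
R1C3 = 7 − 6 = 1 completes the 7 across.
R2C3 = 6 − 1 = 5 completes the 6 down.
R3C2 = 9: the only remaining digit allowed by both the 16 across and the 23 down.
R2C2 = 23 − 15 = 8 completes the 23 down.
R3C1 = 16 − 9 = 7 completes the 16 across.
R2C1 = 19 − 13 = 6 completes the 19 across.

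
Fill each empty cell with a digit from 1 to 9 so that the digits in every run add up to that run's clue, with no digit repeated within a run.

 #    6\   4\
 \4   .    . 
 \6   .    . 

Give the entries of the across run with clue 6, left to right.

5, 1

4 in 2 cells must be {1,3}.
The 4 across and the 6 down share only 1, so R1C1 = 1.
R1C2 = 4 − 1 = 3 completes the 4 across.
R2C1 = 6 − 1 = 5 completes the 6 down.
R2C2 = 6 − 5 = 1 completes the 6 across.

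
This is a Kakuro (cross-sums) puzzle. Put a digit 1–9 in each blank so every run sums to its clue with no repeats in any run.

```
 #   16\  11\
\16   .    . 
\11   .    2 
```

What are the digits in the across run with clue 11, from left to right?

9 2

16 in 2 cells must be {7,9}.
R1C2 = 11 − 2 = 9 completes the 11 down.
R2C1 = 11 − 2 = 9 completes the 11 across.
R1C1 = 16 − 9 = 7 completes the 16 across.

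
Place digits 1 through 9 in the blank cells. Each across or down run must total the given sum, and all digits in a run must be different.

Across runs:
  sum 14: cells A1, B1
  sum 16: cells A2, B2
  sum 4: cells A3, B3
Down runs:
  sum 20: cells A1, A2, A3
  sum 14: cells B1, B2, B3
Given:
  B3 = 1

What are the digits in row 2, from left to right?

9 7

16 in 2 cells must be {7,9}; 4 in 2 cells must be {1,3}.
A3 = 4 − 1 = 3 completes the 4 across.
A2 = 9: the only remaining digit allowed by both the 16 across and the 20 down.
B2 = 16 − 9 = 7 completes the 16 across.
A1 = 20 − 12 = 8 completes the 20 down.
B1 = 14 − 8 = 6 completes the 14 across.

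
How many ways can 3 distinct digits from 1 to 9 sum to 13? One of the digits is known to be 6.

3 distinct digits from 1–9 sum between 6 and 24.
Keeping only sets containing 6.
Enumerating: {2,5,6}, {3,4,6}.

2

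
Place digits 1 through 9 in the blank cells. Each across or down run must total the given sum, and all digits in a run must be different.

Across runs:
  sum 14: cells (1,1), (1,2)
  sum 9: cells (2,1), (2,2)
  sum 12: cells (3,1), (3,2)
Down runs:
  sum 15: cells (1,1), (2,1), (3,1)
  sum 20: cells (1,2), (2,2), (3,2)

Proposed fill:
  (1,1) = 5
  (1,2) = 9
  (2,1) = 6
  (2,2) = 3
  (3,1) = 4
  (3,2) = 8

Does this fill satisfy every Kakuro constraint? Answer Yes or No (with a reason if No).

Yes

Across: 5+9=14; 6+3=9; 4+8=12. Down: 5+6+4=15; 9+3+8=20. No digit repeats within any run.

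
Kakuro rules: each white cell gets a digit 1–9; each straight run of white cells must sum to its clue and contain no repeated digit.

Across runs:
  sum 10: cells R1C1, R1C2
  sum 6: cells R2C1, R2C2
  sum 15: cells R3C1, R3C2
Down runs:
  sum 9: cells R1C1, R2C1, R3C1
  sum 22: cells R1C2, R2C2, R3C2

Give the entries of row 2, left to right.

The 6 across and the 22 down share only 5, so R2C2 = 5.
The 15 across and the 9 down share only 6, so R3C1 = 6.
R3C2 = 15 − 6 = 9 completes the 15 across.
R1C2 = 22 − 14 = 8 completes the 22 down.
R2C1 = 6 − 5 = 1 completes the 6 across.
R1C1 = 10 − 8 = 2 completes the 10 across.

1 5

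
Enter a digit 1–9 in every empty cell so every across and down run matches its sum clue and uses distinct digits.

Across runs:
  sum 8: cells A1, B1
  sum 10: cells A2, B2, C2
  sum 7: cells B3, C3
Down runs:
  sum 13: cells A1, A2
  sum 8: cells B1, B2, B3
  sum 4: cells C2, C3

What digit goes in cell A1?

7

4 in 2 cells must be {1,3}.
Nothing is forced directly, so branch on C2, whose candidates are 1 or 3. If C2 = 3: that forces C3 = 1, after which B3 would have to be in {6} for the 7 across but in {1,2,3,4,5} for the 8 down — contradiction. So C2 = 1.
C3 = 4 − 1 = 3 completes the 4 down.
B3 = 7 − 3 = 4 completes the 7 across.
B2 = 3: the only remaining digit allowed by both the 10 across and the 8 down.
B1 = 8 − 7 = 1 completes the 8 down.
A2 = 10 − 4 = 6 completes the 10 across.
A1 = 8 − 1 = 7 completes the 8 across.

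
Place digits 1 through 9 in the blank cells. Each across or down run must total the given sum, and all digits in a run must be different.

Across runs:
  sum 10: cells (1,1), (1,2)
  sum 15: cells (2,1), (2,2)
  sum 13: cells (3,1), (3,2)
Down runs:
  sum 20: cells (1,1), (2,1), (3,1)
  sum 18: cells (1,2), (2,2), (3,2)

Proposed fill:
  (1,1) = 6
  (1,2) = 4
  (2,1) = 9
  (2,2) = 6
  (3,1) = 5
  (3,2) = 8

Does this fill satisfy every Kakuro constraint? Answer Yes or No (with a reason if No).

Across: 6+4=10; 9+6=15; 5+8=13. Down: 6+9+5=20; 4+6+8=18. No digit repeats within any run.

Yes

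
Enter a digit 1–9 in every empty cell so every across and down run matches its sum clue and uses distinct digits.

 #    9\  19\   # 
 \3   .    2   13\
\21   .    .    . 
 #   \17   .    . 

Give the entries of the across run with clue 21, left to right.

3 in 2 cells must be {1,2}; 17 in 2 cells must be {8,9}.
R1C1 = 3 − 2 = 1 completes the 3 across.
R2C1 = 9 − 1 = 8 completes the 9 down.
R2C2 = 9: the only remaining digit allowed by both the 21 across and the 19 down.
R2C3 = 21 − 17 = 4 completes the 21 across.
R3C2 = 19 − 11 = 8 completes the 19 down.
R3C3 = 17 − 8 = 9 completes the 17 across.

8 9 4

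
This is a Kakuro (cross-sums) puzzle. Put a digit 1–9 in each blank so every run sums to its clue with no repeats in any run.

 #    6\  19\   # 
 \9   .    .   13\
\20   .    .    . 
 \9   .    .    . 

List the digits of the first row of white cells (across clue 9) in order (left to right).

6 in 3 cells must be {1,2,3}.
Only 3 fits R2C1 under both its across sum 20 and down sum 6.
Nothing is forced directly, so branch on R2C2, whose candidates are 8 or 9. If R2C2 = 8: that forces R2C3 = 9, R3C3 = 4, R3C1 = 2, after which R3C2 would have to be in {3} for the 9 across but in {2,4,5,6,7,9} for the 19 down — contradiction. So R2C2 = 9.
R2C3 = 20 − 12 = 8 completes the 20 across.
R3C3 = 13 − 8 = 5 completes the 13 down.
R3C1 = 1: the only remaining digit allowed by both the 9 across and the 6 down.
R3C2 = 9 − 6 = 3 completes the 9 across.
R1C1 = 6 − 4 = 2 completes the 6 down.
R1C2 = 9 − 2 = 7 completes the 9 across.

2, 7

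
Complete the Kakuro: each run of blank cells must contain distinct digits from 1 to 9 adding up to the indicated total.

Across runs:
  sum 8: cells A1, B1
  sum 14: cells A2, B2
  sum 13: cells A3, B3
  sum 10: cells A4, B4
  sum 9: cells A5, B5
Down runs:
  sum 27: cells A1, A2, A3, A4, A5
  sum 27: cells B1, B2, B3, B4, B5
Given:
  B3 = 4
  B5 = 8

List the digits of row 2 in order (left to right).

A3 = 13 − 4 = 9 completes the 13 across.
A5 = 9 − 8 = 1 completes the 9 across.
No cell is forced outright now. A2 can only be 5 or 6 or 8 (the digits allowed by both its 14 across and its 27 down). If A2 = 5: then A1 would have to be in {1,2,3,5,6,7} for the 8 across but in {4,8} for the 27 down — contradiction. If A2 = 6: then B2 would have to be in {8} for the 14 across but in {1,2,3,5,6,7,9} for the 27 down — contradiction. So A2 = 8.
B2 = 14 − 8 = 6 completes the 14 across.
Nothing is forced directly, so branch on B1, whose candidates are 2 or 7. If B1 = 7: then A1 would have to be in {1} for the 8 across but in {2,3,4,5,6,7} for the 27 down — contradiction. So B1 = 2.
A1 = 8 − 2 = 6 completes the 8 across.
A4 = 27 − 24 = 3 completes the 27 down.
B4 = 10 − 3 = 7 completes the 10 across.

8 6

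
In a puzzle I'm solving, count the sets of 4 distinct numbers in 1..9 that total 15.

4 distinct digits from 1–9 sum between 10 and 30.
Enumerating: {1,2,3,9}, {1,2,4,8}, {1,2,5,7}, {1,3,4,7}, {1,3,5,6}, {2,3,4,6}.

6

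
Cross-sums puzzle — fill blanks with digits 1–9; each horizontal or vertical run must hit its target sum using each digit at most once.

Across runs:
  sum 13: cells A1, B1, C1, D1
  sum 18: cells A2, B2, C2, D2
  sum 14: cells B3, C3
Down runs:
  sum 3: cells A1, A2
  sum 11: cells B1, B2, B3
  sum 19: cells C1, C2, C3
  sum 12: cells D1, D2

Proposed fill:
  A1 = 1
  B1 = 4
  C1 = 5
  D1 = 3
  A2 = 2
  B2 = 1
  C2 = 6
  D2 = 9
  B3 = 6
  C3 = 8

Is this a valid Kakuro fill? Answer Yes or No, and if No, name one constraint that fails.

Yes

Across: 1+4+5+3=13; 2+1+6+9=18; 6+8=14. Down: 1+2=3; 4+1+6=11; 5+6+8=19; 3+9=12. No digit repeats within any run.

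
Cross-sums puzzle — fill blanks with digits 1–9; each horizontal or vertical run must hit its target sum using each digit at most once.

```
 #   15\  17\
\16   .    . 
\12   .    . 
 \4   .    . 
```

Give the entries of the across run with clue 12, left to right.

16 in 2 cells must be {7,9}; 4 in 2 cells must be {1,3}.
Nothing is forced directly, so branch on R1C1, whose candidates are 7 or 9. If R1C1 = 9: that forces R1C2 = 7, R3C1 = 1, after which R3C2 would have to be in {3} for the 4 across but in {1,2,4,6,8,9} for the 17 down — contradiction. So R1C1 = 7.
R1C2 = 16 − 7 = 9 completes the 16 across.
Given what's placed, R3C1 must be 3 to fit the 4 across and 15 down.
R3C2 = 4 − 3 = 1 completes the 4 across.
R2C1 = 15 − 10 = 5 completes the 15 down.
R2C2 = 12 − 5 = 7 completes the 12 across.

5, 7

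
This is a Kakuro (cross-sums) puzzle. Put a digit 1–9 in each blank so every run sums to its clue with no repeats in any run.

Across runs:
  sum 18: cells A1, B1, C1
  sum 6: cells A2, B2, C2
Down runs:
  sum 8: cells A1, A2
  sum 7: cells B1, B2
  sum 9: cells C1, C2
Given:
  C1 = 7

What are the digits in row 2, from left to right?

6 in 3 cells must be {1,2,3}.
C2 = 9 − 7 = 2 completes the 9 down.
Nothing is forced directly, so branch on A2, whose candidates are 1 or 3. If A2 = 1: then A1 would have to be in {2,3,5,6,8,9} for the 18 across but in {7} for the 8 down — contradiction. So A2 = 3.
A1 = 8 − 3 = 5 completes the 8 down.
B1 = 18 − 12 = 6 completes the 18 across.
B2 = 6 − 5 = 1 completes the 6 across.

3, 1, 2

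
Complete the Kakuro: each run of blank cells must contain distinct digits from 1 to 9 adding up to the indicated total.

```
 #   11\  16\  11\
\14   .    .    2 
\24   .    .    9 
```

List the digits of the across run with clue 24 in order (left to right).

8, 7, 9

24 in 3 cells must be {7,8,9}; 16 in 2 cells must be {7,9}.
Given what's placed, R2C2 must be 7 to fit the 24 across and 16 down.
R1C2 = 16 − 7 = 9 completes the 16 down.
R2C1 = 24 − 16 = 8 completes the 24 across.
R1C1 = 14 − 11 = 3 completes the 14 across.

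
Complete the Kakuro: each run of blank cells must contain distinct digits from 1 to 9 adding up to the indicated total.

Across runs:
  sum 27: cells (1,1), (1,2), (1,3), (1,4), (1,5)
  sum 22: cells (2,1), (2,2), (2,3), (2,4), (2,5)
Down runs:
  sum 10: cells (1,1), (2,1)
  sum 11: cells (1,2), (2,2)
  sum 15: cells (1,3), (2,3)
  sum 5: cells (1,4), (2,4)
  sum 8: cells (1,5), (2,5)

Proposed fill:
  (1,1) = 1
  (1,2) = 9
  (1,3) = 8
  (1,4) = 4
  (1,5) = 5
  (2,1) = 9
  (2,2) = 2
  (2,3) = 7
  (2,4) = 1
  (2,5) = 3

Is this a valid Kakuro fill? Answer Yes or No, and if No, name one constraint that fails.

Yes

Across: 1+9+8+4+5=27; 9+2+7+1+3=22. Down: 1+9=10; 9+2=11; 8+7=15; 4+1=5; 5+3=8. No digit repeats within any run.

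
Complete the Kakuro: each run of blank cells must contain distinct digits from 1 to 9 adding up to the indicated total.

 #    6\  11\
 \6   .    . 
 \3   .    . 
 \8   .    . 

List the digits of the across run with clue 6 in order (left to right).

2 4

3 in 2 cells must be {1,2}; 6 in 3 cells must be {1,2,3}.
Nothing is forced directly, so branch on R1C1, whose candidates are 1 or 2. If R1C1 = 1: that forces R1C2 = 5, R2C1 = 2, after which R2C2 would have to be in {1} for the 3 across but in {2,4} for the 11 down — contradiction. So R1C1 = 2.
R1C2 = 6 − 2 = 4 completes the 6 across.
Given what's placed, R2C1 must be 1 to fit the 3 across and 6 down.
R2C2 = 3 − 1 = 2 completes the 3 across.
R3C1 = 6 − 3 = 3 completes the 6 down.
R3C2 = 8 − 3 = 5 completes the 8 across.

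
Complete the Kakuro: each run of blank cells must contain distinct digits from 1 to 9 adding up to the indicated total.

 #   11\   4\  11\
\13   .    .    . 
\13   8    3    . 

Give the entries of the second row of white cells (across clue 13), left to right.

4 in 2 cells must be {1,3}.
R1C1 = 11 − 8 = 3 completes the 11 down.
R1C2 = 4 − 3 = 1 completes the 4 down.
R1C3 = 13 − 4 = 9 completes the 13 across.
R2C3 = 13 − 11 = 2 completes the 13 across.

8 3 2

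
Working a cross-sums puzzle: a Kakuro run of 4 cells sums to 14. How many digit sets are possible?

5

4 distinct digits from 1–9 sum between 10 and 30.
Enumerating: {1,2,3,8}, {1,2,4,7}, {1,2,5,6}, {1,3,4,6}, {2,3,4,5}.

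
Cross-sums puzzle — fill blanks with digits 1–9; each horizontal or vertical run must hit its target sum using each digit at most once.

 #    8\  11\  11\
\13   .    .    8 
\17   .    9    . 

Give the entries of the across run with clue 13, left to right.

3, 2, 8

R1C2 = 11 − 9 = 2 completes the 11 down.
R2C3 = 11 − 8 = 3 completes the 11 down.
R1C1 = 13 − 10 = 3 completes the 13 across.
R2C1 = 17 − 12 = 5 completes the 17 across.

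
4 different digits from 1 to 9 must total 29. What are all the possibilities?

4 distinct digits from 1–9 sum between 10 and 30.
Only one set works: {5,7,8,9}.

{5,7,8,9}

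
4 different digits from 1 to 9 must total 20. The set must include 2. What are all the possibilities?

4 distinct digits from 1–9 sum between 10 and 30.
Keeping only sets containing 2.

{1,2,8,9}; {2,3,6,9}; {2,3,7,8}; {2,4,5,9}; {2,4,6,8}; {2,5,6,7}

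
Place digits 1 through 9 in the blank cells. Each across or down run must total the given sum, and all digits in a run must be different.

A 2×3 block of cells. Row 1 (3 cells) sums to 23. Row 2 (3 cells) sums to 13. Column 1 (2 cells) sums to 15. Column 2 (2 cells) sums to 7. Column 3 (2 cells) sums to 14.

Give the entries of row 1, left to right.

23 in 3 cells must be {6,8,9}.
The 23 across and the 7 down share only 6, so (1,2) = 6.
(2,2) = 7 − 6 = 1 completes the 7 down.
Nothing is forced directly, so branch on (1,1), whose candidates are 8 or 9. If (1,1) = 9: that forces (1,3) = 8, after which (2,1) would have to be in {3,4,5,7,8,9} for the 13 across but in {6} for the 15 down — contradiction. So (1,1) = 8.
(1,3) = 23 − 14 = 9 completes the 23 across.
(2,1) = 15 − 8 = 7 completes the 15 down.
(2,3) = 13 − 8 = 5 completes the 13 across.

8, 6, 9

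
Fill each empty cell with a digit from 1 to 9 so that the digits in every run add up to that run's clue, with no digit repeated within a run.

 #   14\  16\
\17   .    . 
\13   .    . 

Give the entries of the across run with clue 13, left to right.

17 in 2 cells must be {8,9}; 16 in 2 cells must be {7,9}.
The 17 across and the 16 down share only 9, so R1C2 = 9.
R2C2 = 16 − 9 = 7 completes the 16 down.
R1C1 = 17 − 9 = 8 completes the 17 across.
R2C1 = 13 − 7 = 6 completes the 13 across.

6 7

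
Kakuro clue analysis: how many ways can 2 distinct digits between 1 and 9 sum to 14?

2 distinct digits from 1–9 sum between 3 and 17.
Enumerating: {5,9}, {6,8}.

2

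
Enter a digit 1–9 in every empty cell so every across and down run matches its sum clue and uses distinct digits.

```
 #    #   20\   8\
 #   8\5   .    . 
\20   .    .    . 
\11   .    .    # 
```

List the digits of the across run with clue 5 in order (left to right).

Nothing is forced directly, so branch on R1C2, whose candidates are 3 or 4. If R1C2 = 4: that forces R1C3 = 1, R2C3 = 7, R2C1 = 5, after which R2C2 would have to be in {8} for the 20 across but in {7,9} for the 20 down — contradiction. So R1C2 = 3.
R1C3 = 5 − 3 = 2 completes the 5 across.
R2C3 = 8 − 2 = 6 completes the 8 down.
R2C1 = 5: the only remaining digit allowed by both the 20 across and the 8 down.
R2C2 = 20 − 11 = 9 completes the 20 across.
R3C1 = 8 − 5 = 3 completes the 8 down.
R3C2 = 11 − 3 = 8 completes the 11 across.

3 2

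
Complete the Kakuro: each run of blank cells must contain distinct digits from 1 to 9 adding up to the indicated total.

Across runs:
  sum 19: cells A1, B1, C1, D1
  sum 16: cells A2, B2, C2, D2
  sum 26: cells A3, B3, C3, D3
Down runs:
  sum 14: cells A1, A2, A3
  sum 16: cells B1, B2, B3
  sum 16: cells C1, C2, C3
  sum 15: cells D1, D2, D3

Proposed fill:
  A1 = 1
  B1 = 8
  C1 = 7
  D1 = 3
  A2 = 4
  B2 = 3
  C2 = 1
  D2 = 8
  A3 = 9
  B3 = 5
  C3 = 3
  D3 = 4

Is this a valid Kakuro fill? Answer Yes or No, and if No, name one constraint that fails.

No — the across run A3–D3 sums to 21, not 26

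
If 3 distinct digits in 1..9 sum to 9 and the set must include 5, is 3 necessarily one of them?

Yes

The only way to make 9 from 3 distinct digits under that restriction is {1,3,5}, which contains 3.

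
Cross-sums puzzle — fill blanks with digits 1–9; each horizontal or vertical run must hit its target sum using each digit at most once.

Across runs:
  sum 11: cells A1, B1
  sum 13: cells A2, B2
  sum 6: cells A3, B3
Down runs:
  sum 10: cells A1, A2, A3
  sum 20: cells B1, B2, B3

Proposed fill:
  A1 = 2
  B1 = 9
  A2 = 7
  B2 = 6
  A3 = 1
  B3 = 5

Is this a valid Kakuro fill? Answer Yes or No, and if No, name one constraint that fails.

Across: 2+9=11; 7+6=13; 1+5=6. Down: 2+7+1=10; 9+6+5=20. No digit repeats within any run.

Yes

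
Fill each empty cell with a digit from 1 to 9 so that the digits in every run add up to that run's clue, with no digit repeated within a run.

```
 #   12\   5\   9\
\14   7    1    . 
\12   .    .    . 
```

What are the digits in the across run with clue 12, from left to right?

5 4 3

R1C3 = 14 − 8 = 6 completes the 14 across.
R2C1 = 12 − 7 = 5 completes the 12 down.
R2C2 = 5 − 1 = 4 completes the 5 down.
R2C3 = 12 − 9 = 3 completes the 12 across.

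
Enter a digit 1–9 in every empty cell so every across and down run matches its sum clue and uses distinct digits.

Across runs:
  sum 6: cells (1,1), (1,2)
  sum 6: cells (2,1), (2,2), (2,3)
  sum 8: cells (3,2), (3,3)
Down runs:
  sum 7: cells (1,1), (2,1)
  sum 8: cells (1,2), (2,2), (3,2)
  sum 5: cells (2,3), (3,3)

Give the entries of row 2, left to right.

3, 1, 2

6 in 3 cells must be {1,2,3}.
Nothing is forced directly, so branch on (2,3), whose candidates are 1 or 2 or 3. If (2,3) = 1: then (3,3) would have to be in {1,2,3,5,6,7} for the 8 across but in {4} for the 5 down — contradiction. If (2,3) = 3: that forces (3,3) = 2, after which (3,2) would have to be in {6} for the 8 across but in {1,2,3,4,5} for the 8 down — contradiction. So (2,3) = 2.
(3,3) = 5 − 2 = 3 completes the 5 down.
(3,2) = 8 − 3 = 5 completes the 8 across.
(2,2) = 1: the only remaining digit allowed by both the 6 across and the 8 down.
(1,2) = 8 − 6 = 2 completes the 8 down.
(2,1) = 6 − 3 = 3 completes the 6 across.
(1,1) = 6 − 2 = 4 completes the 6 across.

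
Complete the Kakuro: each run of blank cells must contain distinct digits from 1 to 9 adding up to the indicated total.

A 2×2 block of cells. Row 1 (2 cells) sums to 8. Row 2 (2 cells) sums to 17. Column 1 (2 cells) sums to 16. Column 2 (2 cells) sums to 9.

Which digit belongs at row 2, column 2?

17 in 2 cells must be {8,9}; 16 in 2 cells must be {7,9}.
The 8 across and the 16 down share only 7, so (1,1) = 7.
(1,2) = 8 − 7 = 1 completes the 8 across.
(2,1) = 16 − 7 = 9 completes the 16 down.
(2,2) = 17 − 9 = 8 completes the 17 across.

8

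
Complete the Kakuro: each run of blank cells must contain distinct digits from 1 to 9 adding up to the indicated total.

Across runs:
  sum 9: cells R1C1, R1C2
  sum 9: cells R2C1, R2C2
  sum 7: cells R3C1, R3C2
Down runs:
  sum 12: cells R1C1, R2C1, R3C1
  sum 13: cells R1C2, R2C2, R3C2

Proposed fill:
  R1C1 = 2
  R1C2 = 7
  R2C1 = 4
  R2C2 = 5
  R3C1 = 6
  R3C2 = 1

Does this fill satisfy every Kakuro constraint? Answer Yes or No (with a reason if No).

Across: 2+7=9; 4+5=9; 6+1=7. Down: 2+4+6=12; 7+5+1=13. No digit repeats within any run.

Yes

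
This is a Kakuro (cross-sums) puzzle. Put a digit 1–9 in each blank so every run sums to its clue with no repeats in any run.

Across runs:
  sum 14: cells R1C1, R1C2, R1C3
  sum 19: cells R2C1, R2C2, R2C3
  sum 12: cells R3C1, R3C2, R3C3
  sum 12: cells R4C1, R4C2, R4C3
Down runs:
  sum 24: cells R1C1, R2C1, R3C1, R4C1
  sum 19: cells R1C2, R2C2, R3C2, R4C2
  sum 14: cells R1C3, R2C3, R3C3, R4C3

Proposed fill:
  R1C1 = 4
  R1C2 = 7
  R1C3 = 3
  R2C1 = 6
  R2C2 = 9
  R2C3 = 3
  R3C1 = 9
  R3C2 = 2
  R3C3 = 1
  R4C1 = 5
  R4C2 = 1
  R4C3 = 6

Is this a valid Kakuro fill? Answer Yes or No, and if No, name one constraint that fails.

No — the across run R2C1–R2C3 sums to 18, not 19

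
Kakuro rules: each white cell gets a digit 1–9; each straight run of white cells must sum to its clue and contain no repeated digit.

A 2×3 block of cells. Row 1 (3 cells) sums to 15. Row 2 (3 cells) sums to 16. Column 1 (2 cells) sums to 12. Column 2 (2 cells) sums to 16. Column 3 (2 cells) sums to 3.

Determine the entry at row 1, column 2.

9

16 in 2 cells must be {7,9}; 3 in 2 cells must be {1,2}.
Nothing is forced directly, so branch on (1,3), whose candidates are 1 or 2. If (1,3) = 1: that forces (1,2) = 9, (2,2) = 7, after which (2,3) would have to be in {1,3,4,5,6,8} for the 16 across but in {2} for the 3 down — contradiction. So (1,3) = 2.
(2,3) = 3 − 2 = 1 completes the 3 down.
Nothing is forced directly, so branch on (1,2), whose candidates are 7 or 9. If (1,2) = 7: then (1,1) would have to be in {6} for the 15 across but in {3,4,5,7,8,9} for the 12 down — contradiction. So (1,2) = 9.
(1,1) = 15 − 11 = 4 completes the 15 across.
(2,1) = 12 − 4 = 8 completes the 12 down.
(2,2) = 16 − 9 = 7 completes the 16 across.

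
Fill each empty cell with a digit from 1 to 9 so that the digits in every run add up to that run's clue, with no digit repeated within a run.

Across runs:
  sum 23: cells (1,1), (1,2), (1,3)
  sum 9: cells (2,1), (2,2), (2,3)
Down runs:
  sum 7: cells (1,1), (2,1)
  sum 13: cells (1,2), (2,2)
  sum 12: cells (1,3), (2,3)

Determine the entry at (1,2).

23 in 3 cells must be {6,8,9}.
The 23 across and the 7 down share only 6, so (1,1) = 6.
(2,1) = 7 − 6 = 1 completes the 7 down.
Nothing is forced directly, so branch on (2,2), whose candidates are 5 or 6. If (2,2) = 6: then (1,2) would have to be in {8,9} for the 23 across but in {7} for the 13 down — contradiction. So (2,2) = 5.
(1,2) = 13 − 5 = 8 completes the 13 down.
(1,3) = 23 − 14 = 9 completes the 23 across.
(2,3) = 9 − 6 = 3 completes the 9 across.

8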